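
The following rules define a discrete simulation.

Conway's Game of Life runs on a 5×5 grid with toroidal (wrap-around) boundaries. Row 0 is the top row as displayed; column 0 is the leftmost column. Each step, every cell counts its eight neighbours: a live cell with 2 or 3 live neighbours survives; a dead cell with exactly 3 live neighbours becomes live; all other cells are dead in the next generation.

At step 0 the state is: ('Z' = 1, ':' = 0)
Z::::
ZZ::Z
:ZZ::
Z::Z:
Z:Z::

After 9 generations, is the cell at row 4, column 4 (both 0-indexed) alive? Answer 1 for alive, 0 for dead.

gen 0: Z::::
ZZ::Z
:ZZ::
Z::Z:
Z:Z::
gen 1: :::::
::Z:Z
::ZZ:
Z::ZZ
Z::::
gen 2: :::::
::Z::
ZZZ::
ZZZZ:
Z::::
gen 3: :::::
::Z::
Z:::Z
:::Z:
Z:Z:Z
gen 4: :Z:Z:
:::::
:::ZZ
:Z:Z:
:::ZZ
gen 5: ::ZZZ
::ZZZ
::ZZZ
Z::::
Z::ZZ
gen 6: :Z:::
ZZ:::
ZZZ::
ZZZ::
ZZZ::
gen 7: :::::
:::::
::::Z
:::ZZ
:::::
gen 8: :::::
:::::
:::ZZ
:::ZZ
:::::
gen 9: :::::
:::::
:::ZZ
:::ZZ
:::::

0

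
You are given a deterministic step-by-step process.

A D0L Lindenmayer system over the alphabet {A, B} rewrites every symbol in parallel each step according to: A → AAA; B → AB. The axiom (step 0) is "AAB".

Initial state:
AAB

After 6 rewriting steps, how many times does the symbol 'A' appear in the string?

1822

[0] AAB
[1] AAAAAAAB
[2] AAAAAAAAAAAAAAAAAAAAAAB
[3] AAAAAAAAAAAAAAAAAAAAAAAAAAAAAAAAAAAAAAAAAAAAAAAAAAAAAAAAAAAAAAAAAAAB
[4] AAAAAAAAAAAAAAAAAAAAAAAAAAAAAAAAAAAAAAAAAAAAAAAAAAAAAAAAAA…AAAAAAAAAAAAAAAAAAAAAAAAAAAAAAAAAAAAAAAAAAAAAAAAAAAAAAAAAB  (len 203)
[5] AAAAAAAAAAAAAAAAAAAAAAAAAAAAAAAAAAAAAAAAAAAAAAAAAAAAAAAAAA…AAAAAAAAAAAAAAAAAAAAAAAAAAAAAAAAAAAAAAAAAAAAAAAAAAAAAAAAAB  (len 608)
[6] AAAAAAAAAAAAAAAAAAAAAAAAAAAAAAAAAAAAAAAAAAAAAAAAAAAAAAAAAA…AAAAAAAAAAAAAAAAAAAAAAAAAAAAAAAAAAAAAAAAAAAAAAAAAAAAAAAAAB  (len 1823)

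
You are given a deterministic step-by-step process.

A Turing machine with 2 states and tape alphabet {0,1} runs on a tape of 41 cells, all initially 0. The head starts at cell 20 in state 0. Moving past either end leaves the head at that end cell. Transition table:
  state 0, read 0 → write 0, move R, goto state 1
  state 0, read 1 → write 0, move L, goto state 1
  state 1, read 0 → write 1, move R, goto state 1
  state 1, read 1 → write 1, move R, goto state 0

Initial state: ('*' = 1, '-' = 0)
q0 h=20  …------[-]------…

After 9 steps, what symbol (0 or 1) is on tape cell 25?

0) q0 h=20  …------[-]------…
1) q1 h=21  …------[-]------…
2) q1 h=22  …-----*[-]------…
3) q1 h=23  …----**[-]------…
4) q1 h=24  …---***[-]------…
5) q1 h=25  …--****[-]------…
6) q1 h=26  …-*****[-]------…
7) q1 h=27  …******[-]------…
8) q1 h=28  …******[-]------…
9) q1 h=29  …******[-]------…

1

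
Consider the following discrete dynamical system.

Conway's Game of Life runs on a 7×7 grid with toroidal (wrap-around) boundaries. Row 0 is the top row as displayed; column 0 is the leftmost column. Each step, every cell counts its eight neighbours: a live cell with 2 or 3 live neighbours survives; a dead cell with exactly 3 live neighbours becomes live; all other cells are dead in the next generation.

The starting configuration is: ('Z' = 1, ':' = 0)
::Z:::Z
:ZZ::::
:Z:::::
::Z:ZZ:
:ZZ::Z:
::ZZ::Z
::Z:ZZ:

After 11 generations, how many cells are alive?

3

step 0: ::Z:::Z
:ZZ::::
:Z:::::
::Z:ZZ:
:ZZ::Z:
::ZZ::Z
::Z:ZZ:
step 1: ::Z::Z:
ZZZ::::
:Z:Z:::
::ZZZZ:
:Z:::ZZ
::::::Z
:ZZ:ZZZ
step 2: ::::ZZ:
Z::Z:::
Z::::::
ZZ:Z:ZZ
Z:ZZ::Z
:ZZ:Z::
ZZZZZ:Z
step 3: :::::Z:
::::Z:Z
::Z:Z::
:::ZZZ:
:::::::
::::Z::
Z:::::Z
step 4: Z::::Z:
:::ZZ::
:::::::
:::ZZZ:
:::Z:Z:
:::::::
:::::ZZ
step 5: :::::Z:
::::Z::
:::::Z:
:::Z:Z:
:::Z:Z:
::::ZZZ
:::::ZZ
step 6: ::::ZZZ
::::ZZ:
:::::Z:
:::::ZZ
:::Z:::
:::::::
:::::::
step 7: ::::Z:Z
:::::::
:::::::
::::ZZZ
:::::::
:::::::
:::::Z:
step 8: :::::Z:
:::::::
:::::Z:
:::::Z:
:::::Z:
:::::::
:::::Z:
step 9: :::::::
:::::::
:::::::
::::ZZZ
:::::::
:::::::
:::::::
step 10: :::::::
:::::::
:::::Z:
:::::Z:
:::::Z:
:::::::
:::::::
step 11: :::::::
:::::::
:::::::
::::ZZZ
:::::::
:::::::
:::::::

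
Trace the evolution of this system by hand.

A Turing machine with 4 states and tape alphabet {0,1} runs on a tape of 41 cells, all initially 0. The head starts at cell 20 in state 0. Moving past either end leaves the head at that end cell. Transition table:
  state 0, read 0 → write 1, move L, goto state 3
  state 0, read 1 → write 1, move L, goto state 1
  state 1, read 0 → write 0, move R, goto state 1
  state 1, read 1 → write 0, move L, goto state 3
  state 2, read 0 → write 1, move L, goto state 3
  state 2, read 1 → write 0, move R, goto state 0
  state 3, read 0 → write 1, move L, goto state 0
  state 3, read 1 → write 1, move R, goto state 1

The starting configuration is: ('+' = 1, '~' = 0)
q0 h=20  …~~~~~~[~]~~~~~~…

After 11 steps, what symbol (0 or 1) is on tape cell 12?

1

t=0: q0 h=20  …~~~~~~[~]~~~~~~…
t=1: q3 h=19  …~~~~~~[~]+~~~~~…
t=2: q0 h=18  …~~~~~~[~]++~~~~…
t=3: q3 h=17  …~~~~~~[~]+++~~~…
t=4: q0 h=16  …~~~~~~[~]++++~~…
t=5: q3 h=15  …~~~~~~[~]+++++~…
t=6: q0 h=14  …~~~~~~[~]++++++…
t=7: q3 h=13  …~~~~~~[~]++++++…
t=8: q0 h=12  …~~~~~~[~]++++++…
t=9: q3 h=11  …~~~~~~[~]++++++…
t=10: q0 h=10  …~~~~~~[~]++++++…
t=11: q3 h= 9  …~~~~~~[~]++++++…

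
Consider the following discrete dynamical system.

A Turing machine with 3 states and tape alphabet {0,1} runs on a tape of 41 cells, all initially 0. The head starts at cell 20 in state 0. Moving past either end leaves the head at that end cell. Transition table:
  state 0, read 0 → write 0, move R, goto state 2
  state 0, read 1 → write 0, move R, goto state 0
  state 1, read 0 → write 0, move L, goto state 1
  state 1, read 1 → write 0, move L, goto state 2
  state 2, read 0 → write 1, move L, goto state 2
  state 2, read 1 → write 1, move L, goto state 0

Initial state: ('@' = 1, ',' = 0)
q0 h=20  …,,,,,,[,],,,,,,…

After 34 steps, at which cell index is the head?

[0] q0 h=20  …,,,,,,[,],,,,,,…
[1] q2 h=21  …,,,,,,[,],,,,,,…
[2] q2 h=20  …,,,,,,[,]@,,,,,…
[3] q2 h=19  …,,,,,,[,]@@,,,,…
[4] q2 h=18  …,,,,,,[,]@@@,,,…
[5] q2 h=17  …,,,,,,[,]@@@@,,…
[6] q2 h=16  …,,,,,,[,]@@@@@,…
[7] q2 h=15  …,,,,,,[,]@@@@@@…
[8] q2 h=14  …,,,,,,[,]@@@@@@…
[9] q2 h=13  …,,,,,,[,]@@@@@@…
[10] q2 h=12  …,,,,,,[,]@@@@@@…
[11] q2 h=11  …,,,,,,[,]@@@@@@…
[12] q2 h=10  …,,,,,,[,]@@@@@@…
[13] q2 h= 9  …,,,,,,[,]@@@@@@…
[14] q2 h= 8  …,,,,,,[,]@@@@@@…
[15] q2 h= 7  …,,,,,,[,]@@@@@@…
[16] q2 h= 6  |,,,,,,[,]@@@@@@…
[17] q2 h= 5  |,,,,,[,]@@@@@@…
[18] q2 h= 4  |,,,,[,]@@@@@@…
[19] q2 h= 3  |,,,[,]@@@@@@…
[20] q2 h= 2  |,,[,]@@@@@@…
[21] q2 h= 1  |,[,]@@@@@@…
[22] q2 h= 0  |[,]@@@@@@…
[23] q2 h= 0  |[@]@@@@@@…
[24] q0 h= 0  |[@]@@@@@@…
[25] q0 h= 1  |,[@]@@@@@@…
[26] q0 h= 2  |,,[@]@@@@@@…
[27] q0 h= 3  |,,,[@]@@@@@@…
[28] q0 h= 4  |,,,,[@]@@@@@@…
[29] q0 h= 5  |,,,,,[@]@@@@@@…
[30] q0 h= 6  |,,,,,,[@]@@@@@@…
[31] q0 h= 7  …,,,,,,[@]@@@@@@…
[32] q0 h= 8  …,,,,,,[@]@@@@@@…
[33] q0 h= 9  …,,,,,,[@]@@@@@@…
[34] q0 h=10  …,,,,,,[@]@@@@@@…

10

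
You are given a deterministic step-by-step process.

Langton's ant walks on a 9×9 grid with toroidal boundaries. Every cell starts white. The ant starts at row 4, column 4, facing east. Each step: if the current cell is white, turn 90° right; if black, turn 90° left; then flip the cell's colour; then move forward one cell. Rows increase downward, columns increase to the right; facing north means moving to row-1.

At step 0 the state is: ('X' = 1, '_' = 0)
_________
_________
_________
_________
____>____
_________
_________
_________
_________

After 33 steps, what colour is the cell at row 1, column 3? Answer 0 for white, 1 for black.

1

gen 0: _________
_________
_________
_________
____>____
_________
_________
_________
_________
gen 1: _________
_________
_________
_________
____X____
____v____
_________
_________
_________
gen 2: _________
_________
_________
_________
____X____
___<X____
_________
_________
_________
gen 3: _________
_________
_________
_________
___^X____
___XX____
_________
_________
_________
gen 4: _________
_________
_________
_________
___X>____
___XX____
_________
_________
_________
gen 5: _________
_________
_________
____^____
___X_____
___XX____
_________
_________
_________
gen 6: _________
_________
_________
____X>___
___X_____
___XX____
_________
_________
_________
gen 7: _________
_________
_________
____XX___
___X_v___
___XX____
_________
_________
_________
gen 8: _________
_________
_________
____XX___
___X<X___
___XX____
_________
_________
_________
gen 9: _________
_________
_________
____^X___
___XXX___
___XX____
_________
_________
_________
gen 10: _________
_________
_________
___<_X___
___XXX___
___XX____
_________
_________
_________
gen 11: _________
_________
___^_____
___X_X___
___XXX___
___XX____
_________
_________
_________
gen 12: _________
_________
___X>____
___X_X___
___XXX___
___XX____
_________
_________
_________
gen 13: _________
_________
___XX____
___XvX___
___XXX___
___XX____
_________
_________
_________
gen 14: _________
_________
___XX____
___<XX___
___XXX___
___XX____
_________
_________
_________
gen 15: _________
_________
___XX____
____XX___
___vXX___
___XX____
_________
_________
_________
gen 16: _________
_________
___XX____
____XX___
____>X___
___XX____
_________
_________
_________
gen 17: _________
_________
___XX____
____^X___
_____X___
___XX____
_________
_________
_________
gen 18: _________
_________
___XX____
___<_X___
_____X___
___XX____
_________
_________
_________
gen 19: _________
_________
___^X____
___X_X___
_____X___
___XX____
_________
_________
_________
gen 20: _________
_________
__<_X____
___X_X___
_____X___
___XX____
_________
_________
_________
gen 21: _________
__^______
__X_X____
___X_X___
_____X___
___XX____
_________
_________
_________
gen 22: _________
__X>_____
__X_X____
___X_X___
_____X___
___XX____
_________
_________
_________
gen 23: _________
__XX_____
__XvX____
___X_X___
_____X___
___XX____
_________
_________
_________
gen 24: _________
__XX_____
__<XX____
___X_X___
_____X___
___XX____
_________
_________
_________
gen 25: _________
__XX_____
___XX____
__vX_X___
_____X___
___XX____
_________
_________
_________
gen 26: _________
__XX_____
___XX____
_<XX_X___
_____X___
___XX____
_________
_________
_________
gen 27: _________
__XX_____
_^_XX____
_XXX_X___
_____X___
___XX____
_________
_________
_________
gen 28: _________
__XX_____
_X>XX____
_XXX_X___
_____X___
___XX____
_________
_________
_________
gen 29: _________
__XX_____
_XXXX____
_XvX_X___
_____X___
___XX____
_________
_________
_________
gen 30: _________
__XX_____
_XXXX____
_X_>_X___
_____X___
___XX____
_________
_________
_________
gen 31: _________
__XX_____
_XX^X____
_X___X___
_____X___
___XX____
_________
_________
_________
gen 32: _________
__XX_____
_X<_X____
_X___X___
_____X___
___XX____
_________
_________
_________
gen 33: _________
__XX_____
_X__X____
_Xv__X___
_____X___
___XX____
_________
_________
_________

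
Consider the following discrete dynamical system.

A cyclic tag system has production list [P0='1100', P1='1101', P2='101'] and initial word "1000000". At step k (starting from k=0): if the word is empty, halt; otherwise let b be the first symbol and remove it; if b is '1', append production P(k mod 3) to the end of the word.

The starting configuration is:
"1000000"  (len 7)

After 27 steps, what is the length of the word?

t=0: "1000000"  (len 7)
t=1: "0000001100"  (len 10)
t=2: "000001100"  (len 9)
t=3: "00001100"  (len 8)
t=4: "0001100"  (len 7)
t=5: "001100"  (len 6)
t=6: "01100"  (len 5)
t=7: "1100"  (len 4)
t=8: "1001101"  (len 7)
t=9: "001101101"  (len 9)
t=10: "01101101"  (len 8)
t=11: "1101101"  (len 7)
t=12: "101101101"  (len 9)
t=13: "011011011100"  (len 12)
t=14: "11011011100"  (len 11)
t=15: "1011011100101"  (len 13)
t=16: "0110111001011100"  (len 16)
t=17: "110111001011100"  (len 15)
t=18: "10111001011100101"  (len 17)
t=19: "01110010111001011100"  (len 20)
t=20: "1110010111001011100"  (len 19)
t=21: "110010111001011100101"  (len 21)
t=22: "100101110010111001011100"  (len 24)
t=23: "001011100101110010111001101"  (len 27)
t=24: "01011100101110010111001101"  (len 26)
t=25: "1011100101110010111001101"  (len 25)
t=26: "0111001011100101110011011101"  (len 28)
t=27: "111001011100101110011011101"  (len 27)

27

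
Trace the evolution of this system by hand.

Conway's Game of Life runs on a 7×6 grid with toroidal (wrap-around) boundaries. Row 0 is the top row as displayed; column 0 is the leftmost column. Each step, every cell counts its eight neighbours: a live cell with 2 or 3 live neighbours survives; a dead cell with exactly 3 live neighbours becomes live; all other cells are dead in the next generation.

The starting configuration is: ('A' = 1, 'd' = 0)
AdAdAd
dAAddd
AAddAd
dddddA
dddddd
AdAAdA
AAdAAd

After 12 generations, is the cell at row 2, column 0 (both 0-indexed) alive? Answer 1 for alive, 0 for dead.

step 0: AdAdAd
dAAddd
AAddAd
dddddA
dddddd
AdAAdA
AAdAAd
step 1: AdddAd
ddAddd
AAAddA
AddddA
AdddAA
AdAAdA
dddddd
step 2: dddddd
ddAAdd
ddAddA
dddddd
dddAdd
AAdAdd
AAdAAd
step 3: dAddAd
ddAAdd
ddAAdd
dddddd
ddAddd
AAdAdA
AAdAAA
step 4: dAdddd
dAddAd
ddAAdd
ddAAdd
AAAddd
dddAdd
dddAdd
step 5: ddAddd
dAdAdd
dAddAd
dddddd
dAdddd
dAdAdd
ddAddd
step 6: dAAAdd
dAdAdd
ddAddd
dddddd
ddAddd
dAdddd
dAAAdd
step 7: AdddAd
dAdAdd
ddAddd
dddddd
dddddd
dAdAdd
AddAdd
step 8: AAAAAA
dAAAdd
ddAddd
dddddd
dddddd
ddAddd
AAAAAA
step 9: dddddd
dddddA
dAAAdd
dddddd
dddddd
AdAdAA
dddddd
step 10: dddddd
ddAddd
ddAddd
ddAddd
dddddA
dddddA
dddddA
step 11: dddddd
dddddd
dAAAdd
dddddd
dddddd
AdddAA
dddddd
step 12: dddddd
ddAddd
ddAddd
ddAddd
dddddA
dddddA
dddddA

0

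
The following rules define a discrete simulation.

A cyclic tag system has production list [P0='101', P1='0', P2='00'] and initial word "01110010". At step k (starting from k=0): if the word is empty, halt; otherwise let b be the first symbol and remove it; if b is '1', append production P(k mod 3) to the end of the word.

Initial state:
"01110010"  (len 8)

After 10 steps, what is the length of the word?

7

0) "01110010"  (len 8)
1) "1110010"  (len 7)
2) "1100100"  (len 7)
3) "10010000"  (len 8)
4) "0010000101"  (len 10)
5) "010000101"  (len 9)
6) "10000101"  (len 8)
7) "0000101101"  (len 10)
8) "000101101"  (len 9)
9) "00101101"  (len 8)
10) "0101101"  (len 7)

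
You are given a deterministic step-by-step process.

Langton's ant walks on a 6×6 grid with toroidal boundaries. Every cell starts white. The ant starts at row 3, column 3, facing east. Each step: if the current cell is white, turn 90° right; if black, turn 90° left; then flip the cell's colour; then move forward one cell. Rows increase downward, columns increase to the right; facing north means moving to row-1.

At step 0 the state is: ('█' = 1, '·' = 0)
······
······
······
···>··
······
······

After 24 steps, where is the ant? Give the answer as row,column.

1,1

k=0  ······
······
······
···>··
······
······
k=1  ······
······
······
···█··
···v··
······
k=2  ······
······
······
···█··
··<█··
······
k=3  ······
······
······
··^█··
··██··
······
k=4  ······
······
······
··█>··
··██··
······
k=5  ······
······
···^··
··█···
··██··
······
k=6  ······
······
···█>·
··█···
··██··
······
k=7  ······
······
···██·
··█·v·
··██··
······
k=8  ······
······
···██·
··█<█·
··██··
······
k=9  ······
······
···^█·
··███·
··██··
······
k=10  ······
······
··<·█·
··███·
··██··
······
k=11  ······
··^···
··█·█·
··███·
··██··
······
k=12  ······
··█>··
··█·█·
··███·
··██··
······
k=13  ······
··██··
··█v█·
··███·
··██··
······
k=14  ······
··██··
··<██·
··███·
··██··
······
k=15  ······
··██··
···██·
··v██·
··██··
······
k=16  ······
··██··
···██·
···>█·
··██··
······
k=17  ······
··██··
···^█·
····█·
··██··
······
k=18  ······
··██··
··<·█·
····█·
··██··
······
k=19  ······
··^█··
··█·█·
····█·
··██··
······
k=20  ······
·<·█··
··█·█·
····█·
··██··
······
k=21  ·^····
·█·█··
··█·█·
····█·
··██··
······
k=22  ·█>···
·█·█··
··█·█·
····█·
··██··
······
k=23  ·██···
·█v█··
··█·█·
····█·
··██··
······
k=24  ·██···
·<██··
··█·█·
····█·
··██··
······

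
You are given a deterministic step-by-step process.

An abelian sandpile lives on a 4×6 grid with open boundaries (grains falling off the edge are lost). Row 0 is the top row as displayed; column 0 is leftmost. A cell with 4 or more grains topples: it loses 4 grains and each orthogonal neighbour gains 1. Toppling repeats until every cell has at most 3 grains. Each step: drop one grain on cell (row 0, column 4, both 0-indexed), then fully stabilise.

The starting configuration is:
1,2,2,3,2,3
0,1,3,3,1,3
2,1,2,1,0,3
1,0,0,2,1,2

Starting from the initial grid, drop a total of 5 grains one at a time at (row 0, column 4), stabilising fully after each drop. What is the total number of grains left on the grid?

k=0  1,2,2,3,2,3
0,1,3,3,1,3
2,1,2,1,0,3
1,0,0,2,1,2
k=1  1,2,2,3,3,3
0,1,3,3,1,3
2,1,2,1,0,3
1,0,0,2,1,2
k=2  1,3,0,2,3,1
0,2,1,2,0,2
2,1,3,2,2,0
1,0,0,2,1,3
k=3  1,3,0,3,0,2
0,2,1,2,1,2
2,1,3,2,2,0
1,0,0,2,1,3
k=4  1,3,0,3,1,2
0,2,1,2,1,2
2,1,3,2,2,0
1,0,0,2,1,3
k=5  1,3,0,3,2,2
0,2,1,2,1,2
2,1,3,2,2,0
1,0,0,2,1,3

36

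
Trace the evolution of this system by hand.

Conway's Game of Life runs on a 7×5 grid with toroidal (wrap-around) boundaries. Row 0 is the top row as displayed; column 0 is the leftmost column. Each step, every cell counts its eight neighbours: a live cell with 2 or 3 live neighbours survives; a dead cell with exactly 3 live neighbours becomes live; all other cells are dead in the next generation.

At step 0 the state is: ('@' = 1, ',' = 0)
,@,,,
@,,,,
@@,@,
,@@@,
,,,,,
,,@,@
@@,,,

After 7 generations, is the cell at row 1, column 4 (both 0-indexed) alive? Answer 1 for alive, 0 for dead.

step 0: ,@,,,
@,,,,
@@,@,
,@@@,
,,,,,
,,@,@
@@,,,
step 1: ,@,,,
@,@,@
@,,@,
@@,@@
,@,,,
@@,,,
@@@,,
step 2: ,,,@@
@,@@@
,,,,,
,@,@,
,,,,,
,,,,,
,,@,,
step 3: @@,,,
@,@,,
@@,,,
,,,,,
,,,,,
,,,,,
,,,@,
step 4: @@@,@
,,@,@
@@,,,
,,,,,
,,,,,
,,,,,
,,,,,
step 5: @@@,@
,,@,@
@@,,,
,,,,,
,,,,,
,,,,,
@@,,,
step 6: ,,@,@
,,@,@
@@,,,
,,,,,
,,,,,
,,,,,
,,@,@
step 7: @@@,@
,,@,@
@@,,,
,,,,,
,,,,,
,,,,,
,,,,,

1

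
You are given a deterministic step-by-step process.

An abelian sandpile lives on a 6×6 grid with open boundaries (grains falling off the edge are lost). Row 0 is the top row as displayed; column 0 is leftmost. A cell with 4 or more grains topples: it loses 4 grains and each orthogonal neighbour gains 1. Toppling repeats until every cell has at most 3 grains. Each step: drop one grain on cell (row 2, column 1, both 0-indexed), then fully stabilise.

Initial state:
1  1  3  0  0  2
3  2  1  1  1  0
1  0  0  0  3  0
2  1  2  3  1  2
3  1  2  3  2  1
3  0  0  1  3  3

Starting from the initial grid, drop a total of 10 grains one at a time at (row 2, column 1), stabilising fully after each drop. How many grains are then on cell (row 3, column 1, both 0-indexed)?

1

[0] 1  1  3  0  0  2
3  2  1  1  1  0
1  0  0  0  3  0
2  1  2  3  1  2
3  1  2  3  2  1
3  0  0  1  3  3
[1] 1  1  3  0  0  2
3  2  1  1  1  0
1  1  0  0  3  0
2  1  2  3  1  2
3  1  2  3  2  1
3  0  0  1  3  3
[2] 1  1  3  0  0  2
3  2  1  1  1  0
1  2  0  0  3  0
2  1  2  3  1  2
3  1  2  3  2  1
3  0  0  1  3  3
[3] 1  1  3  0  0  2
3  2  1  1  1  0
1  3  0  0  3  0
2  1  2  3  1  2
3  1  2  3  2  1
3  0  0  1  3  3
[4] 1  1  3  0  0  2
3  3  1  1  1  0
2  0  1  0  3  0
2  2  2  3  1  2
3  1  2  3  2  1
3  0  0  1  3  3
[5] 1  1  3  0  0  2
3  3  1  1  1  0
2  1  1  0  3  0
2  2  2  3  1  2
3  1  2  3  2  1
3  0  0  1  3  3
[6] 1  1  3  0  0  2
3  3  1  1  1  0
2  2  1  0  3  0
2  2  2  3  1  2
3  1  2  3  2  1
3  0  0  1  3  3
[7] 1  1  3  0  0  2
3  3  1  1  1  0
2  3  1  0  3  0
2  2  2  3  1  2
3  1  2  3  2  1
3  0  0  1  3  3
[8] 2  2  3  0  0  2
1  1  2  1  1  0
0  2  2  0  3  0
3  3  2  3  1  2
3  1  2  3  2  1
3  0  0  1  3  3
[9] 2  2  3  0  0  2
1  1  2  1  1  0
0  3  2  0  3  0
3  3  2  3  1  2
3  1  2  3  2  1
3  0  0  1  3  3
[10] 2  2  3  0  0  2
1  2  2  1  1  0
2  1  3  0  3  0
1  1  3  3  1  2
1  3  2  3  2  1
0  1  0  1  3  3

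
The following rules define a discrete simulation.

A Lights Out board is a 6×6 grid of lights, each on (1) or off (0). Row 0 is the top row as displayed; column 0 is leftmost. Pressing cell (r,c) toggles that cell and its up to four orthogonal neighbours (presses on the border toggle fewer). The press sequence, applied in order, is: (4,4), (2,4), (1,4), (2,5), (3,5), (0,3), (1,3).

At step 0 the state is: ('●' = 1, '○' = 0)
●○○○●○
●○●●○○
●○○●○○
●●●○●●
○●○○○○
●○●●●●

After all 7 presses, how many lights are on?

20

k=0  ●○○○●○
●○●●○○
●○○●○○
●●●○●●
○●○○○○
●○●●●●
k=1  ●○○○●○
●○●●○○
●○○●○○
●●●○○●
○●○●●●
●○●●○●
k=2  ●○○○●○
●○●●●○
●○○○●●
●●●○●●
○●○●●●
●○●●○●
k=3  ●○○○○○
●○●○○●
●○○○○●
●●●○●●
○●○●●●
●○●●○●
k=4  ●○○○○○
●○●○○○
●○○○●○
●●●○●○
○●○●●●
●○●●○●
k=5  ●○○○○○
●○●○○○
●○○○●●
●●●○○●
○●○●●○
●○●●○●
k=6  ●○●●●○
●○●●○○
●○○○●●
●●●○○●
○●○●●○
●○●●○●
k=7  ●○●○●○
●○○○●○
●○○●●●
●●●○○●
○●○●●○
●○●●○●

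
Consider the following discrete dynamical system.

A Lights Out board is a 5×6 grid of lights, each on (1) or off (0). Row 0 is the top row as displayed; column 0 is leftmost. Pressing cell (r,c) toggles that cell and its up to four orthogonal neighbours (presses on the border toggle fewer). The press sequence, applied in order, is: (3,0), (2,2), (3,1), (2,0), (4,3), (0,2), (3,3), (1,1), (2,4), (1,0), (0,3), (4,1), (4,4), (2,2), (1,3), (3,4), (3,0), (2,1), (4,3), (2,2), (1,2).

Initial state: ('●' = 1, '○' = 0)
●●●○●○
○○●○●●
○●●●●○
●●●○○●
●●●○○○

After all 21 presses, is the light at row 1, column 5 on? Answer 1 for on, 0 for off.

0) ●●●○●○
○○●○●●
○●●●●○
●●●○○●
●●●○○○
1) ●●●○●○
○○●○●●
●●●●●○
○○●○○●
○●●○○○
2) ●●●○●○
○○○○●●
●○○○●○
○○○○○●
○●●○○○
3) ●●●○●○
○○○○●●
●●○○●○
●●●○○●
○○●○○○
4) ●●●○●○
●○○○●●
○○○○●○
○●●○○●
○○●○○○
5) ●●●○●○
●○○○●●
○○○○●○
○●●●○●
○○○●●○
6) ●○○●●○
●○●○●●
○○○○●○
○●●●○●
○○○●●○
7) ●○○●●○
●○●○●●
○○○●●○
○●○○●●
○○○○●○
8) ●●○●●○
○●○○●●
○●○●●○
○●○○●●
○○○○●○
9) ●●○●●○
○●○○○●
○●○○○●
○●○○○●
○○○○●○
10) ○●○●●○
●○○○○●
●●○○○●
○●○○○●
○○○○●○
11) ○●●○○○
●○○●○●
●●○○○●
○●○○○●
○○○○●○
12) ○●●○○○
●○○●○●
●●○○○●
○○○○○●
●●●○●○
13) ○●●○○○
●○○●○●
●●○○○●
○○○○●●
●●●●○●
14) ○●●○○○
●○●●○●
●○●●○●
○○●○●●
●●●●○●
15) ○●●●○○
●○○○●●
●○●○○●
○○●○●●
●●●●○●
16) ○●●●○○
●○○○●●
●○●○●●
○○●●○○
●●●●●●
17) ○●●●○○
●○○○●●
○○●○●●
●●●●○○
○●●●●●
18) ○●●●○○
●●○○●●
●●○○●●
●○●●○○
○●●●●●
19) ○●●●○○
●●○○●●
●●○○●●
●○●○○○
○●○○○●
20) ○●●●○○
●●●○●●
●○●●●●
●○○○○○
○●○○○●
21) ○●○●○○
●○○●●●
●○○●●●
●○○○○○
○●○○○●

1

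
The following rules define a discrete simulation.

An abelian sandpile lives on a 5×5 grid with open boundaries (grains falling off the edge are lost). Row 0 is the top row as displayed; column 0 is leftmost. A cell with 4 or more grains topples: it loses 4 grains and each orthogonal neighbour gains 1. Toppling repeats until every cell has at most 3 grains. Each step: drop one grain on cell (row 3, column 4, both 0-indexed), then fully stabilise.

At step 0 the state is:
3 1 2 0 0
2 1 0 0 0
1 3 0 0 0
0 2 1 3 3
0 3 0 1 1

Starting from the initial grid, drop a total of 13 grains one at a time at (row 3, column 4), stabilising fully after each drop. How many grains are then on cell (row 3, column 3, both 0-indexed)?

0) 3 1 2 0 0
2 1 0 0 0
1 3 0 0 0
0 2 1 3 3
0 3 0 1 1
1) 3 1 2 0 0
2 1 0 0 0
1 3 0 1 1
0 2 2 0 1
0 3 0 2 2
2) 3 1 2 0 0
2 1 0 0 0
1 3 0 1 1
0 2 2 0 2
0 3 0 2 2
3) 3 1 2 0 0
2 1 0 0 0
1 3 0 1 1
0 2 2 0 3
0 3 0 2 2
4) 3 1 2 0 0
2 1 0 0 0
1 3 0 1 2
0 2 2 1 0
0 3 0 2 3
5) 3 1 2 0 0
2 1 0 0 0
1 3 0 1 2
0 2 2 1 1
0 3 0 2 3
6) 3 1 2 0 0
2 1 0 0 0
1 3 0 1 2
0 2 2 1 2
0 3 0 2 3
7) 3 1 2 0 0
2 1 0 0 0
1 3 0 1 2
0 2 2 1 3
0 3 0 2 3
8) 3 1 2 0 0
2 1 0 0 0
1 3 0 1 3
0 2 2 2 1
0 3 0 3 0
9) 3 1 2 0 0
2 1 0 0 0
1 3 0 1 3
0 2 2 2 2
0 3 0 3 0
10) 3 1 2 0 0
2 1 0 0 0
1 3 0 1 3
0 2 2 2 3
0 3 0 3 0
11) 3 1 2 0 0
2 1 0 0 1
1 3 0 2 0
0 2 2 3 1
0 3 0 3 1
12) 3 1 2 0 0
2 1 0 0 1
1 3 0 2 0
0 2 2 3 2
0 3 0 3 1
13) 3 1 2 0 0
2 1 0 0 1
1 3 0 2 0
0 2 2 3 3
0 3 0 3 1

3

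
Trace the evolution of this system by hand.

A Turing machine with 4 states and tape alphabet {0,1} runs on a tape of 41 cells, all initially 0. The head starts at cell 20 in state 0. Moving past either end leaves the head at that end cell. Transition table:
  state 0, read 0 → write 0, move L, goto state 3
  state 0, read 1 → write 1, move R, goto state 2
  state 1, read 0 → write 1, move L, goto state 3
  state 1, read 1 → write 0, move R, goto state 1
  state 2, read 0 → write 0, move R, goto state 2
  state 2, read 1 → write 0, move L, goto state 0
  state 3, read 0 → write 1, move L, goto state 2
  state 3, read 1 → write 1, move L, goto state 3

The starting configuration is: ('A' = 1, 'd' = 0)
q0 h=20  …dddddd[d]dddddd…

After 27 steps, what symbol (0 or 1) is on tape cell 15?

0

[0] q0 h=20  …dddddd[d]dddddd…
[1] q3 h=19  …dddddd[d]dddddd…
[2] q2 h=18  …dddddd[d]Addddd…
[3] q2 h=19  …dddddd[A]dddddd…
[4] q0 h=18  …dddddd[d]dddddd…
[5] q3 h=17  …dddddd[d]dddddd…
[6] q2 h=16  …dddddd[d]Addddd…
[7] q2 h=17  …dddddd[A]dddddd…
[8] q0 h=16  …dddddd[d]dddddd…
[9] q3 h=15  …dddddd[d]dddddd…
[10] q2 h=14  …dddddd[d]Addddd…
[11] q2 h=15  …dddddd[A]dddddd…
[12] q0 h=14  …dddddd[d]dddddd…
[13] q3 h=13  …dddddd[d]dddddd…
[14] q2 h=12  …dddddd[d]Addddd…
[15] q2 h=13  …dddddd[A]dddddd…
[16] q0 h=12  …dddddd[d]dddddd…
[17] q3 h=11  …dddddd[d]dddddd…
[18] q2 h=10  …dddddd[d]Addddd…
[19] q2 h=11  …dddddd[A]dddddd…
[20] q0 h=10  …dddddd[d]dddddd…
[21] q3 h= 9  …dddddd[d]dddddd…
[22] q2 h= 8  …dddddd[d]Addddd…
[23] q2 h= 9  …dddddd[A]dddddd…
[24] q0 h= 8  …dddddd[d]dddddd…
[25] q3 h= 7  …dddddd[d]dddddd…
[26] q2 h= 6  |dddddd[d]Addddd…
[27] q2 h= 7  …dddddd[A]dddddd…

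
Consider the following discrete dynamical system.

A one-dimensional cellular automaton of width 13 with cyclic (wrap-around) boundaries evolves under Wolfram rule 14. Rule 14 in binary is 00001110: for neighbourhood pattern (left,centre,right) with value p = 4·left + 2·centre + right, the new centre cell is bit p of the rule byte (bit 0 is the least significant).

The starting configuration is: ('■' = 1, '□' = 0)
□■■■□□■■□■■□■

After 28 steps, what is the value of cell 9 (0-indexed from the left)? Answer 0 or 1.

1

gen 0: □■■■□□■■□■■□■
gen 1: □■□□□■■□□■□□■
gen 2: □■□□■■□□■■□■■
gen 3: □■□■■□□■■□□■□
gen 4: ■■□■□□■■□□■■□
gen 5: ■□□■□■■□□■■□□
gen 6: ■□■■□■□□■■□□■
gen 7: □□■□□■□■■□□■■
gen 8: □■■□■■□■□□■■□
gen 9: ■■□□■□□■□■■□□
gen 10: ■□□■■□■■□■□□■
gen 11: □□■■□□■□□■□■■
gen 12: □■■□□■■□■■□■□
gen 13: ■■□□■■□□■□□■□
gen 14: ■□□■■□□■■□■■□
gen 15: ■□■■□□■■□□■□□
gen 16: ■□■□□■■□□■■□■
gen 17: □□■□■■□□■■□□■
gen 18: □■■□■□□■■□□■■
gen 19: □■□□■□■■□□■■□
gen 20: ■■□■■□■□□■■□□
gen 21: ■□□■□□■□■■□□■
gen 22: □□■■□■■□■□□■■
gen 23: □■■□□■□□■□■■□
gen 24: ■■□□■■□■■□■□□
gen 25: ■□□■■□□■□□■□■
gen 26: □□■■□□■■□■■□■
gen 27: □■■□□■■□□■□□■
gen 28: □■□□■■□□■■□■■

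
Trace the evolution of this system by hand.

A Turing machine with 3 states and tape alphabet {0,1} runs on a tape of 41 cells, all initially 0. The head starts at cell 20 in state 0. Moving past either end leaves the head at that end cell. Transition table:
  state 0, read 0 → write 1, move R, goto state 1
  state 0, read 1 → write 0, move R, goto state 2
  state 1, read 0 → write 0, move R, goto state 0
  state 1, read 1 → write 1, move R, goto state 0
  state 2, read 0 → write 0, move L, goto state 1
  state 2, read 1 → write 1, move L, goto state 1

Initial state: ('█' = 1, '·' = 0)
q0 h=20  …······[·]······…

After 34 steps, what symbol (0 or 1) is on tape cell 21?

gen 0: q0 h=20  …······[·]······…
gen 1: q1 h=21  …·····█[·]······…
gen 2: q0 h=22  …····█·[·]······…
gen 3: q1 h=23  …···█·█[·]······…
gen 4: q0 h=24  …··█·█·[·]······…
gen 5: q1 h=25  …·█·█·█[·]······…
gen 6: q0 h=26  …█·█·█·[·]······…
gen 7: q1 h=27  …·█·█·█[·]······…
gen 8: q0 h=28  …█·█·█·[·]······…
gen 9: q1 h=29  …·█·█·█[·]······…
gen 10: q0 h=30  …█·█·█·[·]······…
gen 11: q1 h=31  …·█·█·█[·]······…
gen 12: q0 h=32  …█·█·█·[·]······…
gen 13: q1 h=33  …·█·█·█[·]······…
gen 14: q0 h=34  …█·█·█·[·]······|
gen 15: q1 h=35  …·█·█·█[·]·····|
gen 16: q0 h=36  …█·█·█·[·]····|
gen 17: q1 h=37  …·█·█·█[·]···|
gen 18: q0 h=38  …█·█·█·[·]··|
gen 19: q1 h=39  …·█·█·█[·]·|
gen 20: q0 h=40  …█·█·█·[·]|
gen 21: q1 h=40  …█·█·█·[█]|
gen 22: q0 h=40  …█·█·█·[█]|
gen 23: q2 h=40  …█·█·█·[·]|
gen 24: q1 h=39  …·█·█·█[·]·|
gen 25: q0 h=40  …█·█·█·[·]|
gen 26: q1 h=40  …█·█·█·[█]|
gen 27: q0 h=40  …█·█·█·[█]|
gen 28: q2 h=40  …█·█·█·[·]|
gen 29: q1 h=39  …·█·█·█[·]·|
gen 30: q0 h=40  …█·█·█·[·]|
gen 31: q1 h=40  …█·█·█·[█]|
gen 32: q0 h=40  …█·█·█·[█]|
gen 33: q2 h=40  …█·█·█·[·]|
gen 34: q1 h=39  …·█·█·█[·]·|

0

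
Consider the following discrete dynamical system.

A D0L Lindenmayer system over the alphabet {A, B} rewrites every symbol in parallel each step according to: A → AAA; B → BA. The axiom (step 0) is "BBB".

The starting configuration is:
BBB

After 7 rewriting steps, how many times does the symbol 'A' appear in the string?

3279

[0] BBB
[1] BABABA
[2] BAAAABAAAABAAAA
[3] BAAAAAAAAAAAAABAAAAAAAAAAAAABAAAAAAAAAAAAA
[4] BAAAAAAAAAAAAAAAAAAAAAAAAAAAAAAAAAAAAAAAABAAAAAAAAAAAAAAAA…AAAAAAAAAAAAAAAAABAAAAAAAAAAAAAAAAAAAAAAAAAAAAAAAAAAAAAAAA  (len 123)
[5] BAAAAAAAAAAAAAAAAAAAAAAAAAAAAAAAAAAAAAAAAAAAAAAAAAAAAAAAAA…AAAAAAAAAAAAAAAAAAAAAAAAAAAAAAAAAAAAAAAAAAAAAAAAAAAAAAAAAA  (len 366)
[6] BAAAAAAAAAAAAAAAAAAAAAAAAAAAAAAAAAAAAAAAAAAAAAAAAAAAAAAAAA…AAAAAAAAAAAAAAAAAAAAAAAAAAAAAAAAAAAAAAAAAAAAAAAAAAAAAAAAAA  (len 1095)
[7] BAAAAAAAAAAAAAAAAAAAAAAAAAAAAAAAAAAAAAAAAAAAAAAAAAAAAAAAAA…AAAAAAAAAAAAAAAAAAAAAAAAAAAAAAAAAAAAAAAAAAAAAAAAAAAAAAAAAA  (len 3282)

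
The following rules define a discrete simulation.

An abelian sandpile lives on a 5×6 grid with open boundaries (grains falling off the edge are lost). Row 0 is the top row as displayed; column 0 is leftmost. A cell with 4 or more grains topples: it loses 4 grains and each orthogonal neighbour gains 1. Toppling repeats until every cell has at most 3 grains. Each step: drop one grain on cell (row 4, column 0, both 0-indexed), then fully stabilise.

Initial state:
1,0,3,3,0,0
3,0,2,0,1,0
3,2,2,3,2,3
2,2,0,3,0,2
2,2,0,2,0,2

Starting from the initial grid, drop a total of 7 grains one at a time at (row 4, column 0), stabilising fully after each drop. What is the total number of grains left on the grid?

44

step 0: 1,0,3,3,0,0
3,0,2,0,1,0
3,2,2,3,2,3
2,2,0,3,0,2
2,2,0,2,0,2
step 1: 1,0,3,3,0,0
3,0,2,0,1,0
3,2,2,3,2,3
2,2,0,3,0,2
3,2,0,2,0,2
step 2: 1,0,3,3,0,0
3,0,2,0,1,0
3,2,2,3,2,3
3,2,0,3,0,2
0,3,0,2,0,2
step 3: 1,0,3,3,0,0
3,0,2,0,1,0
3,2,2,3,2,3
3,2,0,3,0,2
1,3,0,2,0,2
step 4: 1,0,3,3,0,0
3,0,2,0,1,0
3,2,2,3,2,3
3,2,0,3,0,2
2,3,0,2,0,2
step 5: 1,0,3,3,0,0
3,0,2,0,1,0
3,2,2,3,2,3
3,2,0,3,0,2
3,3,0,2,0,2
step 6: 2,0,3,3,0,0
0,2,2,0,1,0
2,0,3,3,2,3
2,1,1,3,0,2
2,1,1,2,0,2
step 7: 2,0,3,3,0,0
0,2,2,0,1,0
2,0,3,3,2,3
2,1,1,3,0,2
3,1,1,2,0,2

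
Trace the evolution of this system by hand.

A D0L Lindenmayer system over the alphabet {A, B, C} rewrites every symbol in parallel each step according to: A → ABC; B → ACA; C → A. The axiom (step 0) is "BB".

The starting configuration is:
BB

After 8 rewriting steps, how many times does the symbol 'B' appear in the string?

step 0: BB
step 1: ACAACA
step 2: ABCAABCABCAABC
step 3: ABCACAAABCABCACAAABCACAAABCABCACAA
step 4: ABCACAAABCAABCABCABCACAAABCACAAABCAABCABCABCACAAABCAABCABCABCACAAABCACAAABCAABCABC
step 5: ABCACAAABCAABCABCABCACAAABCABCACAAABCACAAABCACAAABCAABCABC…ABCACAAABCAABCABCABCACAAABCAABCABCABCACAAABCABCACAAABCACAA  (len 198)
step 6: ABCACAAABCAABCABCABCACAAABCABCACAAABCACAAABCACAAABCAABCABC…ABCACAAABCAABCABCABCACAAABCACAAABCAABCABCABCACAAABCAABCABC  (len 478)
step 7: ABCACAAABCAABCABCABCACAAABCABCACAAABCACAAABCACAAABCAABCABC…ABCABCACAAABCACAAABCACAAABCAABCABCABCACAAABCABCACAAABCACAA  (len 1154)
step 8: ABCACAAABCAABCABCABCACAAABCABCACAAABCACAAABCACAAABCAABCABC…ABCACAAABCAABCABCABCACAAABCACAAABCAABCABCABCACAAABCAABCABC  (len 2786)

578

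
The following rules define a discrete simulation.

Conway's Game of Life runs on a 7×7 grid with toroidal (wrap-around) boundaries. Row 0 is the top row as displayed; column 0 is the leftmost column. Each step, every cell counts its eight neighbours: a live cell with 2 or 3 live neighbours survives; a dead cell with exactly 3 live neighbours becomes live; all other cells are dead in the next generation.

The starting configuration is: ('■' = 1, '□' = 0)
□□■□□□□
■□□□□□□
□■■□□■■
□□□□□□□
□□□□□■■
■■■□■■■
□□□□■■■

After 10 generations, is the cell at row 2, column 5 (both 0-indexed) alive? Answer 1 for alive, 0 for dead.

0

k=0  □□■□□□□
■□□□□□□
□■■□□■■
□□□□□□□
□□□□□■■
■■■□■■■
□□□□■■■
k=1  □□□□□■■
■□■□□□■
■■□□□□■
■□□□□□□
□■□□■□□
□■□■□□□
□□■□■□□
k=2  ■■□■□■■
□□□□□□□
□□□□□□□
□□□□□□■
■■■□□□□
□■□■■□□
□□■■■■□
k=3  ■■□■□■■
■□□□□□■
□□□□□□□
■■□□□□□
■■■■□□□
■□□□□■□
□□□□□□□
k=4  □■□□□■□
□■□□□■□
□■□□□□■
■□□□□□□
□□■□□□□
■□■□□□■
□■□□■■□
k=5  ■■■□□■■
□■■□□■■
□■□□□□■
■■□□□□□
■□□□□□■
■□■■□■■
□■■□■■□
k=6  □□□□□□□
□□□□□□□
□□□□□■■
□■□□□□□
□□■□□■□
□□■■□□□
□□□□□□□
k=7  □□□□□□□
□□□□□□□
□□□□□□□
□□□□□■■
□■■■□□□
□□■■□□□
□□□□□□□
k=8  □□□□□□□
□□□□□□□
□□□□□□□
□□■□□□□
□■□■■□□
□■□■□□□
□□□□□□□
k=9  □□□□□□□
□□□□□□□
□□□□□□□
□□■■□□□
□■□■■□□
□□□■■□□
□□□□□□□
k=10  □□□□□□□
□□□□□□□
□□□□□□□
□□■■■□□
□□□□□□□
□□■■■□□
□□□□□□□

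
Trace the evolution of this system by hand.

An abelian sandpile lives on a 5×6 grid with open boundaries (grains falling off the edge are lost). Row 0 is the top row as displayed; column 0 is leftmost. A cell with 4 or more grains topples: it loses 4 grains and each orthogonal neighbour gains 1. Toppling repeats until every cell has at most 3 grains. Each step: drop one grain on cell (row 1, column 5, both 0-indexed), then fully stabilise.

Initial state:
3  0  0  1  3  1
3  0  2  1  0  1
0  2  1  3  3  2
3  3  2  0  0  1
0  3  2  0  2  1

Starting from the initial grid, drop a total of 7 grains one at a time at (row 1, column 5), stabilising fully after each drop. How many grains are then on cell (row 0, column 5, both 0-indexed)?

3

k=0  3  0  0  1  3  1
3  0  2  1  0  1
0  2  1  3  3  2
3  3  2  0  0  1
0  3  2  0  2  1
k=1  3  0  0  1  3  1
3  0  2  1  0  2
0  2  1  3  3  2
3  3  2  0  0  1
0  3  2  0  2  1
k=2  3  0  0  1  3  1
3  0  2  1  0  3
0  2  1  3  3  2
3  3  2  0  0  1
0  3  2  0  2  1
k=3  3  0  0  1  3  2
3  0  2  1  1  0
0  2  1  3  3  3
3  3  2  0  0  1
0  3  2  0  2  1
k=4  3  0  0  1  3  2
3  0  2  1  1  1
0  2  1  3  3  3
3  3  2  0  0  1
0  3  2  0  2  1
k=5  3  0  0  1  3  2
3  0  2  1  1  2
0  2  1  3  3  3
3  3  2  0  0  1
0  3  2  0  2  1
k=6  3  0  0  1  3  2
3  0  2  1  1  3
0  2  1  3  3  3
3  3  2  0  0  1
0  3  2  0  2  1
k=7  3  0  0  1  3  3
3  0  2  2  3  1
0  2  2  0  1  1
3  3  2  1  1  2
0  3  2  0  2  1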